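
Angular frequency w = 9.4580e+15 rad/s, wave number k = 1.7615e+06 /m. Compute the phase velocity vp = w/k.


vp = w / k
= 9.4580e+15 / 1.7615e+06
= 5.3693e+09 m/s

5.3693e+09


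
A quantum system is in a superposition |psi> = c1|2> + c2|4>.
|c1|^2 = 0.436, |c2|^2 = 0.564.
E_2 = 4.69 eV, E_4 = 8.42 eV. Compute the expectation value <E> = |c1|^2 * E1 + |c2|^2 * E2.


<E> = |c1|^2 * E1 + |c2|^2 * E2
= 0.436 * 4.69 + 0.564 * 8.42
= 2.0448 + 4.7489
= 6.7937 eV

6.7937


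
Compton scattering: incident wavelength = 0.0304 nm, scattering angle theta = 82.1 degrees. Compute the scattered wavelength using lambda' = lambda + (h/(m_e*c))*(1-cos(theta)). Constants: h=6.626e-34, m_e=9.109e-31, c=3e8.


Compton wavelength: h/(m_e*c) = 2.4247e-12 m
d_lambda = 2.4247e-12 * (1 - cos(82.1 deg))
= 2.4247e-12 * 0.862555
= 2.0914e-12 m = 0.002091 nm
lambda' = 0.0304 + 0.002091
= 0.032491 nm

0.032491


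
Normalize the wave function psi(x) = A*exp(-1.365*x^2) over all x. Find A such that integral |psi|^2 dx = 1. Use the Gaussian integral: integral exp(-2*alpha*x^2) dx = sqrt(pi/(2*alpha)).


integral |psi|^2 dx = A^2 * sqrt(pi/(2*alpha)) = 1
A^2 = sqrt(2*alpha/pi)
= sqrt(2 * 1.365 / pi)
= 0.932194
A = sqrt(0.932194)
= 0.9655

0.9655


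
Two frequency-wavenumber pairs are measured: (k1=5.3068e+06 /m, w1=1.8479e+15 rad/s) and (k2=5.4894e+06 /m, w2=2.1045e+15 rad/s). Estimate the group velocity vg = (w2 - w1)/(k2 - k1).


vg = (w2 - w1) / (k2 - k1)
= (2.1045e+15 - 1.8479e+15) / (5.4894e+06 - 5.3068e+06)
= 2.5660e+14 / 1.8260e+05
= 1.4053e+09 m/s

1.4053e+09


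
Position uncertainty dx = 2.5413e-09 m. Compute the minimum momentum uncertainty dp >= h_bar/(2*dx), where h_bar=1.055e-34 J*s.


dp = h_bar / (2 * dx)
= 1.055e-34 / (2 * 2.5413e-09)
= 1.055e-34 / 5.0826e-09
= 2.0757e-26 kg*m/s

2.0757e-26


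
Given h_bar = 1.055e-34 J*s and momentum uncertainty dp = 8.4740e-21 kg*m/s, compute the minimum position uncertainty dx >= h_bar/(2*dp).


dx = h_bar / (2 * dp)
= 1.055e-34 / (2 * 8.4740e-21)
= 1.055e-34 / 1.6948e-20
= 6.2249e-15 m

6.2249e-15


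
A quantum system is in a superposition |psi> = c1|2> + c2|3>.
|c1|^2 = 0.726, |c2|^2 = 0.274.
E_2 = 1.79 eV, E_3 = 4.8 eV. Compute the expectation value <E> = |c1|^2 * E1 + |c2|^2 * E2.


<E> = |c1|^2 * E1 + |c2|^2 * E2
= 0.726 * 1.79 + 0.274 * 4.8
= 1.2995 + 1.3152
= 2.6147 eV

2.6147


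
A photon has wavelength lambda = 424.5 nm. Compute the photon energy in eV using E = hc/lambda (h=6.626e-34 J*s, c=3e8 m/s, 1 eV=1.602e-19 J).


E = hc / lambda
= (6.626e-34)(3e8) / (424.5e-9)
= 1.9878e-25 / 4.2450e-07
= 4.6827e-19 J
Converting to eV: 4.6827e-19 / 1.602e-19
= 2.923 eV

2.923


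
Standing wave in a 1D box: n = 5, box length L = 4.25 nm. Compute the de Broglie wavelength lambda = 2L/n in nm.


lambda = 2L / n
= 2 * 4.25 / 5
= 8.5 / 5
= 1.7 nm

1.7


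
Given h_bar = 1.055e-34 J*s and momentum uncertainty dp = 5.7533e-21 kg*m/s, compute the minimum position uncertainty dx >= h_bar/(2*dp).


dx = h_bar / (2 * dp)
= 1.055e-34 / (2 * 5.7533e-21)
= 1.055e-34 / 1.1507e-20
= 9.1687e-15 m

9.1687e-15


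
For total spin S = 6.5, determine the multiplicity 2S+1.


Spin multiplicity = 2S + 1
= 2 * 6.5 + 1
= 13.0 + 1
= 14

14


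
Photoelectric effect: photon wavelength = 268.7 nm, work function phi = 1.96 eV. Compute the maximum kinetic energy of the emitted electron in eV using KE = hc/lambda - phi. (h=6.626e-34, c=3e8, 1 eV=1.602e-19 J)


E_photon = hc / lambda
= (6.626e-34)(3e8) / (268.7e-9)
= 7.3978e-19 J
= 4.6179 eV
KE = E_photon - phi
= 4.6179 - 1.96
= 2.6579 eV

2.6579


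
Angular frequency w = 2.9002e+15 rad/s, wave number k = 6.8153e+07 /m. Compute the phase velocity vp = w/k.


vp = w / k
= 2.9002e+15 / 6.8153e+07
= 4.2554e+07 m/s

4.2554e+07


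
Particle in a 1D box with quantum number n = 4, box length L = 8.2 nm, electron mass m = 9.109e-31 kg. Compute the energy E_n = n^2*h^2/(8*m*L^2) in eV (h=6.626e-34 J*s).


E = n^2 * h^2 / (8 * m * L^2)
= 4^2 * (6.626e-34)^2 / (8 * 9.109e-31 * (8.2e-9)^2)
= 16 * 4.3904e-67 / (8 * 9.109e-31 * 6.7240e-17)
= 1.4336e-20 J
= 0.0895 eV

0.0895


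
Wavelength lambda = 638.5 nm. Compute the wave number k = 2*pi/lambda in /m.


k = 2 * pi / lambda
= 6.2832 / (638.5e-9)
= 6.2832 / 6.3850e-07
= 9.8405e+06 /m

9.8405e+06


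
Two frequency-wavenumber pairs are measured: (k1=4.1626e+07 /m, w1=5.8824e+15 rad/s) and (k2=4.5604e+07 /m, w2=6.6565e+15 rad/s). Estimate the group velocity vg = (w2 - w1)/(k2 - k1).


vg = (w2 - w1) / (k2 - k1)
= (6.6565e+15 - 5.8824e+15) / (4.5604e+07 - 4.1626e+07)
= 7.7410e+14 / 3.9780e+06
= 1.9460e+08 m/s

1.9460e+08


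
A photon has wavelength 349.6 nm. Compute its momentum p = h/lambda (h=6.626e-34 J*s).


p = h / lambda
= 6.626e-34 / (349.6e-9)
= 6.626e-34 / 3.4960e-07
= 1.8953e-27 kg*m/s

1.8953e-27


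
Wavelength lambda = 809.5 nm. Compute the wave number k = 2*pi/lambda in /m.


k = 2 * pi / lambda
= 6.2832 / (809.5e-9)
= 6.2832 / 8.0950e-07
= 7.7618e+06 /m

7.7618e+06


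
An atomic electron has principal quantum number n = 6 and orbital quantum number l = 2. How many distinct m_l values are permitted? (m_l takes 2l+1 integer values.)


m_l ranges from -l to +l in integer steps
So m_l goes from -2 to +2
Count = 2l + 1 = 2*2 + 1
= 5

5


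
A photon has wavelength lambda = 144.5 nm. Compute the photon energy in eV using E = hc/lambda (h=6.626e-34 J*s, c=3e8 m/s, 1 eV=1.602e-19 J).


E = hc / lambda
= (6.626e-34)(3e8) / (144.5e-9)
= 1.9878e-25 / 1.4450e-07
= 1.3756e-18 J
Converting to eV: 1.3756e-18 / 1.602e-19
= 8.587 eV

8.587


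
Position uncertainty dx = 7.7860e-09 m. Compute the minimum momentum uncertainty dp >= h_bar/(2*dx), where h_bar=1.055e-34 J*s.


dp = h_bar / (2 * dx)
= 1.055e-34 / (2 * 7.7860e-09)
= 1.055e-34 / 1.5572e-08
= 6.7750e-27 kg*m/s

6.7750e-27


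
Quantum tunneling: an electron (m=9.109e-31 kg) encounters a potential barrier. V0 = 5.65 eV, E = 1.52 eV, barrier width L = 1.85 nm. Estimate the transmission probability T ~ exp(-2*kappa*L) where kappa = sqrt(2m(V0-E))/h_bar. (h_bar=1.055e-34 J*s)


V0 - E = 4.13 eV = 6.6163e-19 J
kappa = sqrt(2 * m * (V0-E)) / h_bar
= sqrt(2 * 9.109e-31 * 6.6163e-19) / 1.055e-34
= 1.0406e+10 /m
2*kappa*L = 2 * 1.0406e+10 * 1.85e-9
= 38.504
T = exp(-38.504) = 1.896372e-17

1.896372e-17


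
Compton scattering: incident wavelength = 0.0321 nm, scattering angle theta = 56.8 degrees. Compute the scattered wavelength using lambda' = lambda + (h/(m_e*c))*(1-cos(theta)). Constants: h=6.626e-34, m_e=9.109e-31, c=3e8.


Compton wavelength: h/(m_e*c) = 2.4247e-12 m
d_lambda = 2.4247e-12 * (1 - cos(56.8 deg))
= 2.4247e-12 * 0.452437
= 1.0970e-12 m = 0.001097 nm
lambda' = 0.0321 + 0.001097
= 0.033197 nm

0.033197


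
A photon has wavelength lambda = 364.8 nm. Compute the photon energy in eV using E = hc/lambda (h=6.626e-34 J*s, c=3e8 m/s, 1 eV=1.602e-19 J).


E = hc / lambda
= (6.626e-34)(3e8) / (364.8e-9)
= 1.9878e-25 / 3.6480e-07
= 5.4490e-19 J
Converting to eV: 5.4490e-19 / 1.602e-19
= 3.4014 eV

3.4014


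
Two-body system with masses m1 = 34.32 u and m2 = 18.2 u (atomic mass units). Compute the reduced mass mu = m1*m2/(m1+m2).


mu = m1 * m2 / (m1 + m2)
= 34.32 * 18.2 / (34.32 + 18.2)
= 624.624 / 52.52
= 11.8931 u

11.8931


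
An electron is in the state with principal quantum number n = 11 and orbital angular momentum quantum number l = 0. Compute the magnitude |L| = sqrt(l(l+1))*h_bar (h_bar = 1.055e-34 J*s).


L = sqrt(l*(l+1)) * h_bar
= sqrt(0 * 1) * 1.055e-34
= sqrt(0) * 1.055e-34
= 0.0 * 1.055e-34
= 0.0000e+00 J*s

0.0000e+00


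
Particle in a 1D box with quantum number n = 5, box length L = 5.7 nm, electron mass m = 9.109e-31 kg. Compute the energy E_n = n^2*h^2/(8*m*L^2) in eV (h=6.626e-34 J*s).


E = n^2 * h^2 / (8 * m * L^2)
= 5^2 * (6.626e-34)^2 / (8 * 9.109e-31 * (5.7e-9)^2)
= 25 * 4.3904e-67 / (8 * 9.109e-31 * 3.2490e-17)
= 4.6359e-20 J
= 0.2894 eV

0.2894


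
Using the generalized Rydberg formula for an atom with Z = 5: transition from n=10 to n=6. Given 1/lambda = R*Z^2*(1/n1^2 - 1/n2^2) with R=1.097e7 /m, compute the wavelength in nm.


1/lambda = R * Z^2 * (1/n1^2 - 1/n2^2)
= 1.097e7 * 5^2 * (1/6^2 - 1/10^2)
= 1.097e7 * 25 * (0.027778 - 0.01)
= 4.8756e+06 /m
lambda = 1 / 4.8756e+06
= 205.1048 nm

205.1048


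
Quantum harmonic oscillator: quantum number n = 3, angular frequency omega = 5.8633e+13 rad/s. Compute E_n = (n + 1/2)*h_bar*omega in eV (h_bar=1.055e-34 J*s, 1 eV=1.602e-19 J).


E = (n + 1/2) * h_bar * omega
= (3 + 0.5) * 1.055e-34 * 5.8633e+13
= 3.5 * 6.1858e-21
= 2.1650e-20 J
= 0.1351 eV

0.1351


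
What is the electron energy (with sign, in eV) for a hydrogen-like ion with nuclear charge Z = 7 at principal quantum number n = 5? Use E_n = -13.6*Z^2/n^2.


E_n = -13.6 * Z^2 / n^2
= -13.6 * 7^2 / 5^2
= -13.6 * 49 / 25
= -26.656 eV

-26.656


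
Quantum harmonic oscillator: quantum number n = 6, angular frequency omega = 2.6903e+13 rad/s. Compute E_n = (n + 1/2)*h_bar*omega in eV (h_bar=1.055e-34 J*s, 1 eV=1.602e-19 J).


E = (n + 1/2) * h_bar * omega
= (6 + 0.5) * 1.055e-34 * 2.6903e+13
= 6.5 * 2.8383e-21
= 1.8449e-20 J
= 0.1152 eV

0.1152


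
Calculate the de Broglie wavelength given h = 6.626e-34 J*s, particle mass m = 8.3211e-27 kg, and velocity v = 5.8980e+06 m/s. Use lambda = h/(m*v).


lambda = h / (m * v)
= 6.626e-34 / (8.3211e-27 * 5.8980e+06)
= 6.626e-34 / 4.9078e-20
= 1.3501e-14 m

1.3501e-14


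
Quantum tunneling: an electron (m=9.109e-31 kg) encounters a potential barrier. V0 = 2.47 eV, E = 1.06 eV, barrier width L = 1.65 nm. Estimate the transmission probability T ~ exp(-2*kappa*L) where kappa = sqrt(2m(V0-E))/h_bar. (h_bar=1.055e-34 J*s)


V0 - E = 1.41 eV = 2.2588e-19 J
kappa = sqrt(2 * m * (V0-E)) / h_bar
= sqrt(2 * 9.109e-31 * 2.2588e-19) / 1.055e-34
= 6.0805e+09 /m
2*kappa*L = 2 * 6.0805e+09 * 1.65e-9
= 20.0656
T = exp(-20.0656) = 1.930238e-09

1.930238e-09


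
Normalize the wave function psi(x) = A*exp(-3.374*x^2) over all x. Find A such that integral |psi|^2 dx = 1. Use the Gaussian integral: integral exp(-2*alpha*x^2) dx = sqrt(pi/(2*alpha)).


integral |psi|^2 dx = A^2 * sqrt(pi/(2*alpha)) = 1
A^2 = sqrt(2*alpha/pi)
= sqrt(2 * 3.374 / pi)
= 1.46559
A = sqrt(1.46559)
= 1.2106

1.2106


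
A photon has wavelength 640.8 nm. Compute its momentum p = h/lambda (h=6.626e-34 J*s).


p = h / lambda
= 6.626e-34 / (640.8e-9)
= 6.626e-34 / 6.4080e-07
= 1.0340e-27 kg*m/s

1.0340e-27


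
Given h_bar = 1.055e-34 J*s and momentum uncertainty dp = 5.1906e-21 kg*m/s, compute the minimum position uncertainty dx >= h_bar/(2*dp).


dx = h_bar / (2 * dp)
= 1.055e-34 / (2 * 5.1906e-21)
= 1.055e-34 / 1.0381e-20
= 1.0163e-14 m

1.0163e-14


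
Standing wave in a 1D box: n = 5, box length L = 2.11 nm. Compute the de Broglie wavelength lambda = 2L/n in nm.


lambda = 2L / n
= 2 * 2.11 / 5
= 4.22 / 5
= 0.844 nm

0.844


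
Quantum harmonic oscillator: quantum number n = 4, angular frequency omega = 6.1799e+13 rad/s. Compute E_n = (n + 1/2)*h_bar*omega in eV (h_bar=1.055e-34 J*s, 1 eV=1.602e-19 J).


E = (n + 1/2) * h_bar * omega
= (4 + 0.5) * 1.055e-34 * 6.1799e+13
= 4.5 * 6.5198e-21
= 2.9339e-20 J
= 0.1831 eV

0.1831


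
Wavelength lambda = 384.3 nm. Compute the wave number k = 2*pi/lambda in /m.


k = 2 * pi / lambda
= 6.2832 / (384.3e-9)
= 6.2832 / 3.8430e-07
= 1.6350e+07 /m

1.6350e+07


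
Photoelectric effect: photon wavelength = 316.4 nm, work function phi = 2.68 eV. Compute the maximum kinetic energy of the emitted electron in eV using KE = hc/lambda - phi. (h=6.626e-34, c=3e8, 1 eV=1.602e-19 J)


E_photon = hc / lambda
= (6.626e-34)(3e8) / (316.4e-9)
= 6.2826e-19 J
= 3.9217 eV
KE = E_photon - phi
= 3.9217 - 2.68
= 1.2417 eV

1.2417


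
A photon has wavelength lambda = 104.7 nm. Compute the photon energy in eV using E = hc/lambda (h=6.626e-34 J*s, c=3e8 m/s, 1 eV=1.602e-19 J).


E = hc / lambda
= (6.626e-34)(3e8) / (104.7e-9)
= 1.9878e-25 / 1.0470e-07
= 1.8986e-18 J
Converting to eV: 1.8986e-18 / 1.602e-19
= 11.8512 eV

11.8512


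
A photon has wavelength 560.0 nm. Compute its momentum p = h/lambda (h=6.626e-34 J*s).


p = h / lambda
= 6.626e-34 / (560.0e-9)
= 6.626e-34 / 5.6000e-07
= 1.1832e-27 kg*m/s

1.1832e-27


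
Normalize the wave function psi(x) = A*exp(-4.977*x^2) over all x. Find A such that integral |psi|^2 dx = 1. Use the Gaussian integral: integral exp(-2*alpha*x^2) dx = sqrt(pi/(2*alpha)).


integral |psi|^2 dx = A^2 * sqrt(pi/(2*alpha)) = 1
A^2 = sqrt(2*alpha/pi)
= sqrt(2 * 4.977 / pi)
= 1.780016
A = sqrt(1.780016)
= 1.3342

1.3342


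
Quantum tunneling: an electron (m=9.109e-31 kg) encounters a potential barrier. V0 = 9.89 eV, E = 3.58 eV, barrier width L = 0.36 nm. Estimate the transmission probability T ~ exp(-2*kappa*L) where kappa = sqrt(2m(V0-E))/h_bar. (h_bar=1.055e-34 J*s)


V0 - E = 6.31 eV = 1.0109e-18 J
kappa = sqrt(2 * m * (V0-E)) / h_bar
= sqrt(2 * 9.109e-31 * 1.0109e-18) / 1.055e-34
= 1.2863e+10 /m
2*kappa*L = 2 * 1.2863e+10 * 0.36e-9
= 9.2614
T = exp(-9.2614) = 9.502285e-05

9.502285e-05


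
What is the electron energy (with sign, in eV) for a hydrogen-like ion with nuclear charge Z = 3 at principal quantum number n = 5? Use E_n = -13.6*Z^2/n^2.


E_n = -13.6 * Z^2 / n^2
= -13.6 * 3^2 / 5^2
= -13.6 * 9 / 25
= -4.896 eV

-4.896


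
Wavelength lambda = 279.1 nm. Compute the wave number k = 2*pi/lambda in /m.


k = 2 * pi / lambda
= 6.2832 / (279.1e-9)
= 6.2832 / 2.7910e-07
= 2.2512e+07 /m

2.2512e+07


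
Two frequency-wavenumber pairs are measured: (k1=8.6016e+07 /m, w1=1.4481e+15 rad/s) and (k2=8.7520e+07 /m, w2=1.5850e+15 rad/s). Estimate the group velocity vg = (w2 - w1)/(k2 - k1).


vg = (w2 - w1) / (k2 - k1)
= (1.5850e+15 - 1.4481e+15) / (8.7520e+07 - 8.6016e+07)
= 1.3690e+14 / 1.5040e+06
= 9.1024e+07 m/s

9.1024e+07


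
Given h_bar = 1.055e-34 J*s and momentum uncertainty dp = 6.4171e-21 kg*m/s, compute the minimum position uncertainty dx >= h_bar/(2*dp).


dx = h_bar / (2 * dp)
= 1.055e-34 / (2 * 6.4171e-21)
= 1.055e-34 / 1.2834e-20
= 8.2202e-15 m

8.2202e-15


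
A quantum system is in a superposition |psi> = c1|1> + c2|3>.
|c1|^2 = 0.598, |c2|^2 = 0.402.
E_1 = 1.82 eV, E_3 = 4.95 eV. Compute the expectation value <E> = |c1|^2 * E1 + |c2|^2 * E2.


<E> = |c1|^2 * E1 + |c2|^2 * E2
= 0.598 * 1.82 + 0.402 * 4.95
= 1.0884 + 1.9899
= 3.0783 eV

3.0783


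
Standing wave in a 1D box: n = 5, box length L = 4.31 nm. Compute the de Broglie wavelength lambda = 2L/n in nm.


lambda = 2L / n
= 2 * 4.31 / 5
= 8.62 / 5
= 1.724 nm

1.724


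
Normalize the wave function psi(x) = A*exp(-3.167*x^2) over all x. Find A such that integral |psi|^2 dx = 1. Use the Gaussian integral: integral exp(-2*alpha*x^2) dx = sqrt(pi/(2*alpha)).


integral |psi|^2 dx = A^2 * sqrt(pi/(2*alpha)) = 1
A^2 = sqrt(2*alpha/pi)
= sqrt(2 * 3.167 / pi)
= 1.419921
A = sqrt(1.419921)
= 1.1916

1.1916


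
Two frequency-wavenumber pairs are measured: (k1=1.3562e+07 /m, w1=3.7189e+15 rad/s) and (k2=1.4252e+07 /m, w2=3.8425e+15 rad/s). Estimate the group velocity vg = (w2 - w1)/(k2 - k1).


vg = (w2 - w1) / (k2 - k1)
= (3.8425e+15 - 3.7189e+15) / (1.4252e+07 - 1.3562e+07)
= 1.2360e+14 / 6.9000e+05
= 1.7913e+08 m/s

1.7913e+08


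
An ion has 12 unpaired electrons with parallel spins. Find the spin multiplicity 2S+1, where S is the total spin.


Total spin S = N * (1/2) = 12 * 0.5 = 6.0
Spin multiplicity = 2S + 1
= 2 * 6.0 + 1
= 13

13


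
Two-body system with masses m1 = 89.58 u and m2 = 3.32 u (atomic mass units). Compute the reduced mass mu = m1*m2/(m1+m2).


mu = m1 * m2 / (m1 + m2)
= 89.58 * 3.32 / (89.58 + 3.32)
= 297.4056 / 92.9
= 3.2014 u

3.2014


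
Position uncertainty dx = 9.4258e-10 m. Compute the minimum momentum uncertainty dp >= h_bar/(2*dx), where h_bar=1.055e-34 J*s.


dp = h_bar / (2 * dx)
= 1.055e-34 / (2 * 9.4258e-10)
= 1.055e-34 / 1.8852e-09
= 5.5963e-26 kg*m/s

5.5963e-26


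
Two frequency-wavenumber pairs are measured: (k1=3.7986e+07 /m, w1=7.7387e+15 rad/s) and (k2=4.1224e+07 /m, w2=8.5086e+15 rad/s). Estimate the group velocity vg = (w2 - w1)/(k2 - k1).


vg = (w2 - w1) / (k2 - k1)
= (8.5086e+15 - 7.7387e+15) / (4.1224e+07 - 3.7986e+07)
= 7.6990e+14 / 3.2380e+06
= 2.3777e+08 m/s

2.3777e+08


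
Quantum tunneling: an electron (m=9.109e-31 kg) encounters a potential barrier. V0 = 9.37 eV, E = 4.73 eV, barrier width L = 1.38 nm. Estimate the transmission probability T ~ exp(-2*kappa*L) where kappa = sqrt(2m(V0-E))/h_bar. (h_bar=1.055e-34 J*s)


V0 - E = 4.64 eV = 7.4333e-19 J
kappa = sqrt(2 * m * (V0-E)) / h_bar
= sqrt(2 * 9.109e-31 * 7.4333e-19) / 1.055e-34
= 1.1030e+10 /m
2*kappa*L = 2 * 1.1030e+10 * 1.38e-9
= 30.4437
T = exp(-30.4437) = 6.004484e-14

6.004484e-14


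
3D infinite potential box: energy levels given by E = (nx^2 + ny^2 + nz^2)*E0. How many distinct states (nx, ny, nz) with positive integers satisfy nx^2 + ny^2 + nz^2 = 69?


Enumerate all (nx, ny, nz) with nx^2 + ny^2 + nz^2 = 69:
(1,2,8)
(1,8,2)
(2,1,8)
(2,4,7)
(2,7,4)
(2,8,1)
(4,2,7)
(4,7,2)
(7,2,4)
(7,4,2)
(8,1,2)
(8,2,1)
Total degeneracy = 12

12


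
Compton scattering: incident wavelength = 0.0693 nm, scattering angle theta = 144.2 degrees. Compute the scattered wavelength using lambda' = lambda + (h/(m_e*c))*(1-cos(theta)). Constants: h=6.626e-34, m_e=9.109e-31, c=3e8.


Compton wavelength: h/(m_e*c) = 2.4247e-12 m
d_lambda = 2.4247e-12 * (1 - cos(144.2 deg))
= 2.4247e-12 * 1.811064
= 4.3913e-12 m = 0.004391 nm
lambda' = 0.0693 + 0.004391
= 0.073691 nm

0.073691


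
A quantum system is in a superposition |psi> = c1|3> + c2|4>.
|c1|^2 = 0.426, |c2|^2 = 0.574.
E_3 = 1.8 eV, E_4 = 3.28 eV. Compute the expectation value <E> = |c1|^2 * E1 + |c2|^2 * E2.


<E> = |c1|^2 * E1 + |c2|^2 * E2
= 0.426 * 1.8 + 0.574 * 3.28
= 0.7668 + 1.8827
= 2.6495 eV

2.6495


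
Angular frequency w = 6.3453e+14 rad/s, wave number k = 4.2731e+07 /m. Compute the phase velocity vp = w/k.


vp = w / k
= 6.3453e+14 / 4.2731e+07
= 1.4849e+07 m/s

1.4849e+07


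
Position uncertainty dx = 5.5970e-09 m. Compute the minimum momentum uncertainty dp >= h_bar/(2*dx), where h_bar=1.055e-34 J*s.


dp = h_bar / (2 * dx)
= 1.055e-34 / (2 * 5.5970e-09)
= 1.055e-34 / 1.1194e-08
= 9.4247e-27 kg*m/s

9.4247e-27


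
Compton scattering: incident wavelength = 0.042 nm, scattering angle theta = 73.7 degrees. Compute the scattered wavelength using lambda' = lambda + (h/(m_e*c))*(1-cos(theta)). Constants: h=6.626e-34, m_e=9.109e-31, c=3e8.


Compton wavelength: h/(m_e*c) = 2.4247e-12 m
d_lambda = 2.4247e-12 * (1 - cos(73.7 deg))
= 2.4247e-12 * 0.719333
= 1.7442e-12 m = 0.001744 nm
lambda' = 0.042 + 0.001744
= 0.043744 nm

0.043744


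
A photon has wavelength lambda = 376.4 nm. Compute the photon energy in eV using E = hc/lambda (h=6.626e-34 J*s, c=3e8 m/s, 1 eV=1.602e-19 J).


E = hc / lambda
= (6.626e-34)(3e8) / (376.4e-9)
= 1.9878e-25 / 3.7640e-07
= 5.2811e-19 J
Converting to eV: 5.2811e-19 / 1.602e-19
= 3.2966 eV

3.2966


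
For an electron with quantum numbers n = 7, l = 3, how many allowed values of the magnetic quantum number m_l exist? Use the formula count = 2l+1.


m_l ranges from -l to +l in integer steps
So m_l goes from -3 to +3
Count = 2l + 1 = 2*3 + 1
= 7

7


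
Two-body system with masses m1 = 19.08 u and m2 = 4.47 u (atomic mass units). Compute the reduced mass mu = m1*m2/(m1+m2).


mu = m1 * m2 / (m1 + m2)
= 19.08 * 4.47 / (19.08 + 4.47)
= 85.2876 / 23.55
= 3.6216 u

3.6216


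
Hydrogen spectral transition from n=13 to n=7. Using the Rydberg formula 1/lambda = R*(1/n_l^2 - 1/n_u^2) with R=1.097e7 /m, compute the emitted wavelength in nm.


1/lambda = R * (1/n_l^2 - 1/n_u^2)
= 1.097e7 * (1/7^2 - 1/13^2)
= 1.097e7 * (0.020408 - 0.005917)
= 1.097e7 * 0.014491
= 1.5897e+05 /m
lambda = 1 / 1.5897e+05 = 6290.6411 nm

6290.6411


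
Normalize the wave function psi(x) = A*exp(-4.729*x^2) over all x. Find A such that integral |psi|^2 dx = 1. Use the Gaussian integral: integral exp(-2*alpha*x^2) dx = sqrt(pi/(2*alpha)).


integral |psi|^2 dx = A^2 * sqrt(pi/(2*alpha)) = 1
A^2 = sqrt(2*alpha/pi)
= sqrt(2 * 4.729 / pi)
= 1.735101
A = sqrt(1.735101)
= 1.3172

1.3172


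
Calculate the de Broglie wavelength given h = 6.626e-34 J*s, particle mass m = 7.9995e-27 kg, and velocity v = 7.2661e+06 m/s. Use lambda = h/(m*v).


lambda = h / (m * v)
= 6.626e-34 / (7.9995e-27 * 7.2661e+06)
= 6.626e-34 / 5.8125e-20
= 1.1400e-14 m

1.1400e-14


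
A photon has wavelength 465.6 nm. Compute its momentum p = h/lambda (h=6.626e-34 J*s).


p = h / lambda
= 6.626e-34 / (465.6e-9)
= 6.626e-34 / 4.6560e-07
= 1.4231e-27 kg*m/s

1.4231e-27


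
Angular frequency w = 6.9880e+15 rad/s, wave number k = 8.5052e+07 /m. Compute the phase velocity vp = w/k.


vp = w / k
= 6.9880e+15 / 8.5052e+07
= 8.2162e+07 m/s

8.2162e+07


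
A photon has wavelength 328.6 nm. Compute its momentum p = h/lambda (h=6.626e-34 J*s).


p = h / lambda
= 6.626e-34 / (328.6e-9)
= 6.626e-34 / 3.2860e-07
= 2.0164e-27 kg*m/s

2.0164e-27


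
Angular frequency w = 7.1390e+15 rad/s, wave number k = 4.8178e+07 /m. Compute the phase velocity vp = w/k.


vp = w / k
= 7.1390e+15 / 4.8178e+07
= 1.4818e+08 m/s

1.4818e+08


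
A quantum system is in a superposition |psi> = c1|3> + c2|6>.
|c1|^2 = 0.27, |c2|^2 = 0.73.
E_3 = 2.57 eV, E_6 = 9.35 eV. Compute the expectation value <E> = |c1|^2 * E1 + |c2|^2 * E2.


<E> = |c1|^2 * E1 + |c2|^2 * E2
= 0.27 * 2.57 + 0.73 * 9.35
= 0.6939 + 6.8255
= 7.5194 eV

7.5194


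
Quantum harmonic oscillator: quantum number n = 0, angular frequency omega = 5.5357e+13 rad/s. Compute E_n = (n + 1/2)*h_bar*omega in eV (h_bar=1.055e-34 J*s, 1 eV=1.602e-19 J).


E = (n + 1/2) * h_bar * omega
= (0 + 0.5) * 1.055e-34 * 5.5357e+13
= 0.5 * 5.8402e-21
= 2.9201e-21 J
= 0.0182 eV

0.0182


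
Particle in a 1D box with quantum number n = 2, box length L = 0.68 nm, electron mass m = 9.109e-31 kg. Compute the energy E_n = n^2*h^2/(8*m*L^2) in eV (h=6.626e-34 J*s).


E = n^2 * h^2 / (8 * m * L^2)
= 2^2 * (6.626e-34)^2 / (8 * 9.109e-31 * (0.68e-9)^2)
= 4 * 4.3904e-67 / (8 * 9.109e-31 * 4.6240e-19)
= 5.2118e-19 J
= 3.2533 eV

3.2533


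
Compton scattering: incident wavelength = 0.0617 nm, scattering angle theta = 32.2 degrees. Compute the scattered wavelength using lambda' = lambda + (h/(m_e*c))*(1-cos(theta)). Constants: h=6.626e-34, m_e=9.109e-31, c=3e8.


Compton wavelength: h/(m_e*c) = 2.4247e-12 m
d_lambda = 2.4247e-12 * (1 - cos(32.2 deg))
= 2.4247e-12 * 0.153807
= 3.7294e-13 m = 0.000373 nm
lambda' = 0.0617 + 0.000373
= 0.062073 nm

0.062073


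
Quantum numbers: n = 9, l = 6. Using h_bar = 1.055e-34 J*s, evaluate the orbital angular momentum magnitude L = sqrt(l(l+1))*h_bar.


L = sqrt(l*(l+1)) * h_bar
= sqrt(6 * 7) * 1.055e-34
= sqrt(42) * 1.055e-34
= 6.4807 * 1.055e-34
= 6.8372e-34 J*s

6.8372e-34


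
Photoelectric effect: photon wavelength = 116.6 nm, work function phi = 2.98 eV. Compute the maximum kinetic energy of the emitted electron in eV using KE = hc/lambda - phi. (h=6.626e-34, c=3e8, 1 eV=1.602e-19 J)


E_photon = hc / lambda
= (6.626e-34)(3e8) / (116.6e-9)
= 1.7048e-18 J
= 10.6417 eV
KE = E_photon - phi
= 10.6417 - 2.98
= 7.6617 eV

7.6617


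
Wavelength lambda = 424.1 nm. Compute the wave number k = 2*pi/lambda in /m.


k = 2 * pi / lambda
= 6.2832 / (424.1e-9)
= 6.2832 / 4.2410e-07
= 1.4815e+07 /m

1.4815e+07


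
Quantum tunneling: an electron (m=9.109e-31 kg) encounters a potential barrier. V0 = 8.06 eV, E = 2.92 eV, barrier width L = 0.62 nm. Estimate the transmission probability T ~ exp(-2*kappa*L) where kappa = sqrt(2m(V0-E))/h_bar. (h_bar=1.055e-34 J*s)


V0 - E = 5.14 eV = 8.2343e-19 J
kappa = sqrt(2 * m * (V0-E)) / h_bar
= sqrt(2 * 9.109e-31 * 8.2343e-19) / 1.055e-34
= 1.1609e+10 /m
2*kappa*L = 2 * 1.1609e+10 * 0.62e-9
= 14.3957
T = exp(-14.3957) = 5.597997e-07

5.597997e-07


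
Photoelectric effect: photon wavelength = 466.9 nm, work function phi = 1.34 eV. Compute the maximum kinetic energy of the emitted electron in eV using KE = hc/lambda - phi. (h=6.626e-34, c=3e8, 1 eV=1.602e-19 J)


E_photon = hc / lambda
= (6.626e-34)(3e8) / (466.9e-9)
= 4.2574e-19 J
= 2.6576 eV
KE = E_photon - phi
= 2.6576 - 1.34
= 1.3176 eV

1.3176


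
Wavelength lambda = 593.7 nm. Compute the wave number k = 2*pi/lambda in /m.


k = 2 * pi / lambda
= 6.2832 / (593.7e-9)
= 6.2832 / 5.9370e-07
= 1.0583e+07 /m

1.0583e+07


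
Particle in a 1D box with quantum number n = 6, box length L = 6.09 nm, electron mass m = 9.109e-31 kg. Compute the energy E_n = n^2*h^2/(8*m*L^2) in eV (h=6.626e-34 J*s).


E = n^2 * h^2 / (8 * m * L^2)
= 6^2 * (6.626e-34)^2 / (8 * 9.109e-31 * (6.09e-9)^2)
= 36 * 4.3904e-67 / (8 * 9.109e-31 * 3.7088e-17)
= 5.8480e-20 J
= 0.365 eV

0.365


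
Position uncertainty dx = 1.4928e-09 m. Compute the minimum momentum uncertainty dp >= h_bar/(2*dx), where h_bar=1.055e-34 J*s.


dp = h_bar / (2 * dx)
= 1.055e-34 / (2 * 1.4928e-09)
= 1.055e-34 / 2.9856e-09
= 3.5336e-26 kg*m/s

3.5336e-26


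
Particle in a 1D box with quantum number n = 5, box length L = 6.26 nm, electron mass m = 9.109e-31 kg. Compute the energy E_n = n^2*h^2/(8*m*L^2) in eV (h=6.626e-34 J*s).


E = n^2 * h^2 / (8 * m * L^2)
= 5^2 * (6.626e-34)^2 / (8 * 9.109e-31 * (6.26e-9)^2)
= 25 * 4.3904e-67 / (8 * 9.109e-31 * 3.9188e-17)
= 3.8436e-20 J
= 0.2399 eV

0.2399


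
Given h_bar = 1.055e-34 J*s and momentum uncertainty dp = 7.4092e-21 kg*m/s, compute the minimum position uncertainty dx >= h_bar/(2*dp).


dx = h_bar / (2 * dp)
= 1.055e-34 / (2 * 7.4092e-21)
= 1.055e-34 / 1.4818e-20
= 7.1195e-15 m

7.1195e-15


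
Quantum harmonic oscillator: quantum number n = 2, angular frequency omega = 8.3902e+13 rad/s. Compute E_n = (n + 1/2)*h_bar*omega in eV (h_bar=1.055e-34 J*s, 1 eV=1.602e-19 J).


E = (n + 1/2) * h_bar * omega
= (2 + 0.5) * 1.055e-34 * 8.3902e+13
= 2.5 * 8.8517e-21
= 2.2129e-20 J
= 0.1381 eV

0.1381


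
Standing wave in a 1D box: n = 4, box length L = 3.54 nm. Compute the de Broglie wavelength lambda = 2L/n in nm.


lambda = 2L / n
= 2 * 3.54 / 4
= 7.08 / 4
= 1.77 nm

1.77


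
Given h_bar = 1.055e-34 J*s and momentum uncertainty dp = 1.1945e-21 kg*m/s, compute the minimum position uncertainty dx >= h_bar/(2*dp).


dx = h_bar / (2 * dp)
= 1.055e-34 / (2 * 1.1945e-21)
= 1.055e-34 / 2.3890e-21
= 4.4161e-14 m

4.4161e-14


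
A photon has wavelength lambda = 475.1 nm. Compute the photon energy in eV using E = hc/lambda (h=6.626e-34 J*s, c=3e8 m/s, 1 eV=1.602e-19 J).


E = hc / lambda
= (6.626e-34)(3e8) / (475.1e-9)
= 1.9878e-25 / 4.7510e-07
= 4.1840e-19 J
Converting to eV: 4.1840e-19 / 1.602e-19
= 2.6117 eV

2.6117


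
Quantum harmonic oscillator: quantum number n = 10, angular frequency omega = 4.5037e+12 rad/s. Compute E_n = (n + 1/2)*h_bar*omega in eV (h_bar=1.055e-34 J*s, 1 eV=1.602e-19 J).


E = (n + 1/2) * h_bar * omega
= (10 + 0.5) * 1.055e-34 * 4.5037e+12
= 10.5 * 4.7514e-22
= 4.9890e-21 J
= 0.0311 eV

0.0311


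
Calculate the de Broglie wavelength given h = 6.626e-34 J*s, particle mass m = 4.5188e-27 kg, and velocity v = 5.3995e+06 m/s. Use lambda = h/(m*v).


lambda = h / (m * v)
= 6.626e-34 / (4.5188e-27 * 5.3995e+06)
= 6.626e-34 / 2.4399e-20
= 2.7157e-14 m

2.7157e-14


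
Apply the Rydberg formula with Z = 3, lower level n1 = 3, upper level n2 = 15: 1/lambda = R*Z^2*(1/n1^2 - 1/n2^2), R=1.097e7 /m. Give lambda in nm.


1/lambda = R * Z^2 * (1/n1^2 - 1/n2^2)
= 1.097e7 * 3^2 * (1/3^2 - 1/15^2)
= 1.097e7 * 9 * (0.111111 - 0.004444)
= 1.0531e+07 /m
lambda = 1 / 1.0531e+07
= 94.9559 nm

94.9559


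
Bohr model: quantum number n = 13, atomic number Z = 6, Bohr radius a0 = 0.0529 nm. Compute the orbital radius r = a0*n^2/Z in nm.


r = a0 * n^2 / Z
= 0.0529 * 13^2 / 6
= 0.0529 * 169 / 6
= 1.49 nm

1.49


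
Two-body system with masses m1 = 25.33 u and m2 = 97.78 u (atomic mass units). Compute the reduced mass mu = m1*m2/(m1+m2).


mu = m1 * m2 / (m1 + m2)
= 25.33 * 97.78 / (25.33 + 97.78)
= 2476.7674 / 123.11
= 20.1183 u

20.1183


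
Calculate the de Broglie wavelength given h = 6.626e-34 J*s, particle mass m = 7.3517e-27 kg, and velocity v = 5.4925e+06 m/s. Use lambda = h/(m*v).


lambda = h / (m * v)
= 6.626e-34 / (7.3517e-27 * 5.4925e+06)
= 6.626e-34 / 4.0379e-20
= 1.6409e-14 m

1.6409e-14


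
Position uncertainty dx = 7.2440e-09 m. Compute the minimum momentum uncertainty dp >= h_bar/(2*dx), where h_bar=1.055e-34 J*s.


dp = h_bar / (2 * dx)
= 1.055e-34 / (2 * 7.2440e-09)
= 1.055e-34 / 1.4488e-08
= 7.2819e-27 kg*m/s

7.2819e-27


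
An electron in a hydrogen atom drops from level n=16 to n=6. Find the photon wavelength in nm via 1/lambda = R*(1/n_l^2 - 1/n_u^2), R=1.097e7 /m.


1/lambda = R * (1/n_l^2 - 1/n_u^2)
= 1.097e7 * (1/6^2 - 1/16^2)
= 1.097e7 * (0.027778 - 0.003906)
= 1.097e7 * 0.023872
= 2.6187e+05 /m
lambda = 1 / 2.6187e+05 = 3818.679 nm

3818.679


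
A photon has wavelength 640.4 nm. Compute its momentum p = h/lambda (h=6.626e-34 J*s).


p = h / lambda
= 6.626e-34 / (640.4e-9)
= 6.626e-34 / 6.4040e-07
= 1.0347e-27 kg*m/s

1.0347e-27


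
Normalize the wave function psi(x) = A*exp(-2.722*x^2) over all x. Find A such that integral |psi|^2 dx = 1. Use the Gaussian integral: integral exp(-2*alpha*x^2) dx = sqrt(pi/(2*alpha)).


integral |psi|^2 dx = A^2 * sqrt(pi/(2*alpha)) = 1
A^2 = sqrt(2*alpha/pi)
= sqrt(2 * 2.722 / pi)
= 1.316389
A = sqrt(1.316389)
= 1.1473

1.1473


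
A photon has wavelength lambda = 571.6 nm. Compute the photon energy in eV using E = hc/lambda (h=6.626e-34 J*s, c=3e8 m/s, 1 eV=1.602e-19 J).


E = hc / lambda
= (6.626e-34)(3e8) / (571.6e-9)
= 1.9878e-25 / 5.7160e-07
= 3.4776e-19 J
Converting to eV: 3.4776e-19 / 1.602e-19
= 2.1708 eV

2.1708


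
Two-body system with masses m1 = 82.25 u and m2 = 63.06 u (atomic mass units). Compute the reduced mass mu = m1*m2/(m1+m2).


mu = m1 * m2 / (m1 + m2)
= 82.25 * 63.06 / (82.25 + 63.06)
= 5186.685 / 145.31
= 35.6939 u

35.6939


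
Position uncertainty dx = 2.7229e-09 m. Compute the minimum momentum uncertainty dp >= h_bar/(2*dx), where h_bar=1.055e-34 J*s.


dp = h_bar / (2 * dx)
= 1.055e-34 / (2 * 2.7229e-09)
= 1.055e-34 / 5.4458e-09
= 1.9373e-26 kg*m/s

1.9373e-26


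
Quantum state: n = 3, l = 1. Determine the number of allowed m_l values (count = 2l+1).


m_l ranges from -l to +l in integer steps
So m_l goes from -1 to +1
Count = 2l + 1 = 2*1 + 1
= 3

3


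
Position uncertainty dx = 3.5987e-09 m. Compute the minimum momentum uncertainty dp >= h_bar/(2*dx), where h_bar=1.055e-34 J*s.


dp = h_bar / (2 * dx)
= 1.055e-34 / (2 * 3.5987e-09)
= 1.055e-34 / 7.1974e-09
= 1.4658e-26 kg*m/s

1.4658e-26


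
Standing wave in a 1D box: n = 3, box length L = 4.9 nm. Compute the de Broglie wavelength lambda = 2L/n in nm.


lambda = 2L / n
= 2 * 4.9 / 3
= 9.8 / 3
= 3.2667 nm

3.2667


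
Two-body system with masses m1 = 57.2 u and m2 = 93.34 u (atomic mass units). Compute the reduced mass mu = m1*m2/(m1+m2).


mu = m1 * m2 / (m1 + m2)
= 57.2 * 93.34 / (57.2 + 93.34)
= 5339.048 / 150.54
= 35.466 u

35.466


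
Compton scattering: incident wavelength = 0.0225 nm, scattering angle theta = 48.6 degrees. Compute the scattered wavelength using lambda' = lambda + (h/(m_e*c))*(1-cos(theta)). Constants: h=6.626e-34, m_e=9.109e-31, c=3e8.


Compton wavelength: h/(m_e*c) = 2.4247e-12 m
d_lambda = 2.4247e-12 * (1 - cos(48.6 deg))
= 2.4247e-12 * 0.338688
= 8.2122e-13 m = 0.000821 nm
lambda' = 0.0225 + 0.000821
= 0.023321 nm

0.023321


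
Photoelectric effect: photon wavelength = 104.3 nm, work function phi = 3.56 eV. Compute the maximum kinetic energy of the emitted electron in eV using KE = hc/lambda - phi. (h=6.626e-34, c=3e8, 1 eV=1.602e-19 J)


E_photon = hc / lambda
= (6.626e-34)(3e8) / (104.3e-9)
= 1.9058e-18 J
= 11.8967 eV
KE = E_photon - phi
= 11.8967 - 3.56
= 8.3367 eV

8.3367


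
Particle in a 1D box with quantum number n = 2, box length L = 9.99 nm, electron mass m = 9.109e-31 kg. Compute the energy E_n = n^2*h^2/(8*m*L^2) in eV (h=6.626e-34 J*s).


E = n^2 * h^2 / (8 * m * L^2)
= 2^2 * (6.626e-34)^2 / (8 * 9.109e-31 * (9.99e-9)^2)
= 4 * 4.3904e-67 / (8 * 9.109e-31 * 9.9800e-17)
= 2.4147e-21 J
= 0.0151 eV

0.0151


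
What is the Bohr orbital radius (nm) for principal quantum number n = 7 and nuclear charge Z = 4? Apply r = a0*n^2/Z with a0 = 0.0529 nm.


r = a0 * n^2 / Z
= 0.0529 * 7^2 / 4
= 0.0529 * 49 / 4
= 0.648 nm

0.648


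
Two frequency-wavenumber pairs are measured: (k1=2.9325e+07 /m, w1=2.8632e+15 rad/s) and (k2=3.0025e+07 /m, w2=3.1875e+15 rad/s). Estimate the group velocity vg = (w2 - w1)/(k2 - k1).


vg = (w2 - w1) / (k2 - k1)
= (3.1875e+15 - 2.8632e+15) / (3.0025e+07 - 2.9325e+07)
= 3.2430e+14 / 7.0000e+05
= 4.6329e+08 m/s

4.6329e+08


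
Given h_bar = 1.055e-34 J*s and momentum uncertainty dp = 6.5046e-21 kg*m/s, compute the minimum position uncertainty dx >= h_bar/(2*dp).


dx = h_bar / (2 * dp)
= 1.055e-34 / (2 * 6.5046e-21)
= 1.055e-34 / 1.3009e-20
= 8.1096e-15 m

8.1096e-15


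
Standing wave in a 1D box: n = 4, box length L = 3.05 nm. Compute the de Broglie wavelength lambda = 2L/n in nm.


lambda = 2L / n
= 2 * 3.05 / 4
= 6.1 / 4
= 1.525 nm

1.525


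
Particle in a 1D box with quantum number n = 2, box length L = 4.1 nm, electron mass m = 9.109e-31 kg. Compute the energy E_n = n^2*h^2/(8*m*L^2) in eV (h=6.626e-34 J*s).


E = n^2 * h^2 / (8 * m * L^2)
= 2^2 * (6.626e-34)^2 / (8 * 9.109e-31 * (4.1e-9)^2)
= 4 * 4.3904e-67 / (8 * 9.109e-31 * 1.6810e-17)
= 1.4336e-20 J
= 0.0895 eV

0.0895


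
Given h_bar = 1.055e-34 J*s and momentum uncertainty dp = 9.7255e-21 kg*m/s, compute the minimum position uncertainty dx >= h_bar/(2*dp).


dx = h_bar / (2 * dp)
= 1.055e-34 / (2 * 9.7255e-21)
= 1.055e-34 / 1.9451e-20
= 5.4239e-15 m

5.4239e-15


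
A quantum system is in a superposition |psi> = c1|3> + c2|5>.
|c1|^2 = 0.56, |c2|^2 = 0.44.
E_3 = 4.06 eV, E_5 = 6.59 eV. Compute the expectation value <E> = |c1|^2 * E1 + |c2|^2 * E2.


<E> = |c1|^2 * E1 + |c2|^2 * E2
= 0.56 * 4.06 + 0.44 * 6.59
= 2.2736 + 2.8996
= 5.1732 eV

5.1732


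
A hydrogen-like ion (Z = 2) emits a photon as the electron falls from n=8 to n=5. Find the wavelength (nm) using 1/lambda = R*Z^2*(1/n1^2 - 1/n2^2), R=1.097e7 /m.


1/lambda = R * Z^2 * (1/n1^2 - 1/n2^2)
= 1.097e7 * 2^2 * (1/5^2 - 1/8^2)
= 1.097e7 * 4 * (0.04 - 0.015625)
= 1.0696e+06 /m
lambda = 1 / 1.0696e+06
= 934.9508 nm

934.9508


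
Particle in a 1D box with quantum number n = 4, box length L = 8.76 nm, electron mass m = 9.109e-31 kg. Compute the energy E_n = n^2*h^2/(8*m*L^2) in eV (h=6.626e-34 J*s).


E = n^2 * h^2 / (8 * m * L^2)
= 4^2 * (6.626e-34)^2 / (8 * 9.109e-31 * (8.76e-9)^2)
= 16 * 4.3904e-67 / (8 * 9.109e-31 * 7.6738e-17)
= 1.2562e-20 J
= 0.0784 eV

0.0784


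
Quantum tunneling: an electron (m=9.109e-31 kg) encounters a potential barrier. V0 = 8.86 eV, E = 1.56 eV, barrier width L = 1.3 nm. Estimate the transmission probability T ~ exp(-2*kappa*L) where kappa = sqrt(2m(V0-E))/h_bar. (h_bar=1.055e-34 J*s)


V0 - E = 7.3 eV = 1.1695e-18 J
kappa = sqrt(2 * m * (V0-E)) / h_bar
= sqrt(2 * 9.109e-31 * 1.1695e-18) / 1.055e-34
= 1.3835e+10 /m
2*kappa*L = 2 * 1.3835e+10 * 1.3e-9
= 35.9719
T = exp(-35.9719) = 2.385518e-16

2.385518e-16


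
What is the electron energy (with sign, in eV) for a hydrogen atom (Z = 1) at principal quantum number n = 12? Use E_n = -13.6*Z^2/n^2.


E_n = -13.6 * Z^2 / n^2
= -13.6 * 1^2 / 12^2
= -13.6 * 1 / 144
= -0.0944 eV

-0.0944


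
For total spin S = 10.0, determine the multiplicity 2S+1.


Spin multiplicity = 2S + 1
= 2 * 10.0 + 1
= 20.0 + 1
= 21

21


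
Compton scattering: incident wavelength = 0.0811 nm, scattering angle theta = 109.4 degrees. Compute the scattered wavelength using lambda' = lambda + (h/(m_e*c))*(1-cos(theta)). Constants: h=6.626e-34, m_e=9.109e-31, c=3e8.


Compton wavelength: h/(m_e*c) = 2.4247e-12 m
d_lambda = 2.4247e-12 * (1 - cos(109.4 deg))
= 2.4247e-12 * 1.332161
= 3.2301e-12 m = 0.00323 nm
lambda' = 0.0811 + 0.00323
= 0.08433 nm

0.08433


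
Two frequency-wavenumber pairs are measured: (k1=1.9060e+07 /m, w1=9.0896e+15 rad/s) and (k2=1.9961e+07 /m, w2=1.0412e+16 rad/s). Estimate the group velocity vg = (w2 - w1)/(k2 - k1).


vg = (w2 - w1) / (k2 - k1)
= (1.0412e+16 - 9.0896e+15) / (1.9961e+07 - 1.9060e+07)
= 1.3224e+15 / 9.0100e+05
= 1.4677e+09 m/s

1.4677e+09


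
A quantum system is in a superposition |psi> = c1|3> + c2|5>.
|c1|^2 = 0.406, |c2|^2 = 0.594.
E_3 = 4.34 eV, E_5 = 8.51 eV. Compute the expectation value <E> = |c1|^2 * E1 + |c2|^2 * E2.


<E> = |c1|^2 * E1 + |c2|^2 * E2
= 0.406 * 4.34 + 0.594 * 8.51
= 1.762 + 5.0549
= 6.817 eV

6.817


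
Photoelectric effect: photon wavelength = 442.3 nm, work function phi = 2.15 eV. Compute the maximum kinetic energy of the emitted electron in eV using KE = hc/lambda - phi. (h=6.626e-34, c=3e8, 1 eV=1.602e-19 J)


E_photon = hc / lambda
= (6.626e-34)(3e8) / (442.3e-9)
= 4.4942e-19 J
= 2.8054 eV
KE = E_photon - phi
= 2.8054 - 2.15
= 0.6554 eV

0.6554


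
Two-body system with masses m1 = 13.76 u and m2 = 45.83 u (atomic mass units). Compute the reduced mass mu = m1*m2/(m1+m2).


mu = m1 * m2 / (m1 + m2)
= 13.76 * 45.83 / (13.76 + 45.83)
= 630.6208 / 59.59
= 10.5827 u

10.5827


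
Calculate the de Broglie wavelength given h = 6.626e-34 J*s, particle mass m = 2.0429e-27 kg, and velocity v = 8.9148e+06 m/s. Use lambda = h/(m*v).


lambda = h / (m * v)
= 6.626e-34 / (2.0429e-27 * 8.9148e+06)
= 6.626e-34 / 1.8212e-20
= 3.6383e-14 m

3.6383e-14


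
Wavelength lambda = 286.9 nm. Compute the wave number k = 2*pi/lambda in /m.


k = 2 * pi / lambda
= 6.2832 / (286.9e-9)
= 6.2832 / 2.8690e-07
= 2.1900e+07 /m

2.1900e+07


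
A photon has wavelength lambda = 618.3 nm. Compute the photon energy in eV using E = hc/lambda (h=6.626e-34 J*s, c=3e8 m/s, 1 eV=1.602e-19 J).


E = hc / lambda
= (6.626e-34)(3e8) / (618.3e-9)
= 1.9878e-25 / 6.1830e-07
= 3.2149e-19 J
Converting to eV: 3.2149e-19 / 1.602e-19
= 2.0068 eV

2.0068


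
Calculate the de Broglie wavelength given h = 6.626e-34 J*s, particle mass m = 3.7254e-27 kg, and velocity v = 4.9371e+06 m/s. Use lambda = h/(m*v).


lambda = h / (m * v)
= 6.626e-34 / (3.7254e-27 * 4.9371e+06)
= 6.626e-34 / 1.8393e-20
= 3.6025e-14 m

3.6025e-14


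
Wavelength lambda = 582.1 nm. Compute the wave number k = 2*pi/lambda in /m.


k = 2 * pi / lambda
= 6.2832 / (582.1e-9)
= 6.2832 / 5.8210e-07
= 1.0794e+07 /m

1.0794e+07


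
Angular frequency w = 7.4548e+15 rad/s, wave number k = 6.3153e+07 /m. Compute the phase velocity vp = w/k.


vp = w / k
= 7.4548e+15 / 6.3153e+07
= 1.1804e+08 m/s

1.1804e+08


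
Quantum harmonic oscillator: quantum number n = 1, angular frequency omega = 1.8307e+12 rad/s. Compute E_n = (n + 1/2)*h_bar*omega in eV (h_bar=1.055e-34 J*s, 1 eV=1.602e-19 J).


E = (n + 1/2) * h_bar * omega
= (1 + 0.5) * 1.055e-34 * 1.8307e+12
= 1.5 * 1.9314e-22
= 2.8971e-22 J
= 0.0018 eV

0.0018


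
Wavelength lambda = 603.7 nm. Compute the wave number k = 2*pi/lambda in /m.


k = 2 * pi / lambda
= 6.2832 / (603.7e-9)
= 6.2832 / 6.0370e-07
= 1.0408e+07 /m

1.0408e+07


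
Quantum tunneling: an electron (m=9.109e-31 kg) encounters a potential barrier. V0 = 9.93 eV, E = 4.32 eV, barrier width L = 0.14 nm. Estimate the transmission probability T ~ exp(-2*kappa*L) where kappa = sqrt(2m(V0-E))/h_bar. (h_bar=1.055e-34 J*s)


V0 - E = 5.61 eV = 8.9872e-19 J
kappa = sqrt(2 * m * (V0-E)) / h_bar
= sqrt(2 * 9.109e-31 * 8.9872e-19) / 1.055e-34
= 1.2129e+10 /m
2*kappa*L = 2 * 1.2129e+10 * 0.14e-9
= 3.396
T = exp(-3.396) = 3.350679e-02

3.350679e-02
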